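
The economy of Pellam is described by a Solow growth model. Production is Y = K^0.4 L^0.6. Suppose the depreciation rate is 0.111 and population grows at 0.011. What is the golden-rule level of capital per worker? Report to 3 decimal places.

k_gold ≈ 7.236

The effective depreciation rate is n + δ = 0.011 + 0.111 = 0.122.
Maximizing c = f(k) − (n+δ)·k gives f'(k) = n+δ, i.e. 0.4·k^(0.4−1) = 0.122, so k_gold = (0.4/0.122)^(1/0.6) ≈ 7.2360.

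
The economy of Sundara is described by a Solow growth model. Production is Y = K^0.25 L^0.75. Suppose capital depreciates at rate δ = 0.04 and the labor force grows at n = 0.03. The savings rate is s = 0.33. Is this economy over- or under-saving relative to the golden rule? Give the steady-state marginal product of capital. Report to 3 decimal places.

n + δ = 0.03 + 0.04 = 0.07.
Steady-state k*: s·k^0.25 = 0.07·k gives k* = (0.33/0.07)^(1/0.75) ≈ 7.9047.
MPK = 0.25·7.9047^(-0.75) ≈ 0.0530.
MPK < n+δ = 0.07, so the economy is dynamically inefficient (over-saving).

over-saving; MPK ≈ 0.053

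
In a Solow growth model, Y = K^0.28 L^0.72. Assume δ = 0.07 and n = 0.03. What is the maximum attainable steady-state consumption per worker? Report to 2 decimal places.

c_gold ≈ 1.07

Break-even investment rate: n + δ = 0.03 + 0.07 = 0.1.
Maximizing c = f(k) − (n+δ)·k gives f'(k) = n+δ, i.e. 0.28·k^(0.28−1) = 0.1, so k_gold = (0.28/0.1)^(1/0.72) ≈ 4.1788.
y_gold = 4.1788^0.28 ≈ 1.4924.
c_gold = y_gold − (n+δ)·k_gold = 1.4924 − 0.1·4.1788 ≈ 1.0746.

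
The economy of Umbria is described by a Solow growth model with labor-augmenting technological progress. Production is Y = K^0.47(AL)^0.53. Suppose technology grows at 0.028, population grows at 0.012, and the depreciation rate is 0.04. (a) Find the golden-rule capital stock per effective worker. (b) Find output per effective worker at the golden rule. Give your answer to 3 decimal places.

Break-even investment rate: n + g + δ = 0.012 + 0.028 + 0.04 = 0.08.
At the golden rule the marginal product of capital equals n+g+δ: 0.47·k^(0.47−1) = 0.08. Solving, k_gold = (0.47/0.08)^(1/0.53) ≈ 28.2461.
y_gold = 28.2461^0.47 ≈ 4.8078.

(a) k_gold ≈ 28.246; (b) y_gold ≈ 4.808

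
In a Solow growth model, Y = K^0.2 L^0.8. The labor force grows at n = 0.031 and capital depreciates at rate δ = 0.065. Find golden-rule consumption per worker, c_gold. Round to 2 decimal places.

c_gold ≈ 0.96

Capital per worker breaks even when investment replaces (n + δ)·k; here n + δ = 0.096.
Golden rule sets MPK = n+δ: 0.2·k^(0.2−1) = 0.096, so k_gold = (0.2/0.096)^(1/0.8) ≈ 2.5029.
y_gold = 2.5029^0.2 ≈ 1.2014.
c_gold = y_gold − (n+δ)·k_gold = 1.2014 − 0.096·2.5029 ≈ 0.9611.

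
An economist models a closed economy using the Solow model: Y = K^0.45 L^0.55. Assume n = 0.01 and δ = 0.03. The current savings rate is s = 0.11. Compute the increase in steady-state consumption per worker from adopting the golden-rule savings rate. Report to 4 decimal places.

n + δ = 0.01 + 0.03 = 0.04.
Current steady state (s = 0.11): k* = (0.11/0.04)^(1/0.55) ≈ 6.2920, y* = 6.2920^0.45 ≈ 2.2880, c* = (1−0.11)·2.2880 ≈ 2.0363.
Maximizing c = f(k) − (n+δ)·k gives f'(k) = n+δ, i.e. 0.45·k^(0.45−1) = 0.04, so k_gold = (0.45/0.04)^(1/0.55) ≈ 81.5054.
y_gold = 81.5054^0.45 ≈ 7.2449, c_gold = y_gold − 0.04·k_gold ≈ 3.9847.
Gain: Δc = 3.9847 − 2.0363 ≈ 1.9484.

Δc ≈ 1.9484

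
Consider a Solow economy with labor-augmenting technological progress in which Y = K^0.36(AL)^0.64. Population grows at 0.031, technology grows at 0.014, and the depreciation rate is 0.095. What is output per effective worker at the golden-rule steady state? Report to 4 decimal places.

Capital per effective worker breaks even when investment replaces (n + g + δ)·k; here n + g + δ = 0.14.
Setting f'(k) = n+g+δ gives 0.36·k^(0.36−1) = 0.14, hence k_gold = (0.36/0.14)^(1/0.64) ≈ 4.3742.
Output: y_gold = k_gold^0.36 = 4.3742^0.36 ≈ 1.7011.

y_gold ≈ 1.7011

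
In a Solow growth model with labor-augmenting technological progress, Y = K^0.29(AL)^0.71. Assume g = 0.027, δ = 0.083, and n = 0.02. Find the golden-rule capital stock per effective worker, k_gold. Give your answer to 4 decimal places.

k_gold ≈ 3.0959

Capital per effective worker breaks even when investment replaces (n + g + δ)·k; here n + g + δ = 0.13.
Golden rule sets MPK = n+g+δ: 0.29·k^(0.29−1) = 0.13, so k_gold = (0.29/0.13)^(1/0.71) ≈ 3.0959.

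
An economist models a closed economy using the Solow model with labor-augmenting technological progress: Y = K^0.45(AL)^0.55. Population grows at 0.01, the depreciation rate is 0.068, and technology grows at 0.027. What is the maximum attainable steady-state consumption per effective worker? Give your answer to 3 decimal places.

c_gold ≈ 1.809

Break-even investment rate: n + g + δ = 0.01 + 0.027 + 0.068 = 0.105.
Setting f'(k) = n+g+δ gives 0.45·k^(0.45−1) = 0.105, hence k_gold = (0.45/0.105)^(1/0.55) ≈ 14.0972.
y_gold = 14.0972^0.45 ≈ 3.2893.
c_gold = y_gold − (n+g+δ)·k_gold = 3.2893 − 0.105·14.0972 ≈ 1.8091.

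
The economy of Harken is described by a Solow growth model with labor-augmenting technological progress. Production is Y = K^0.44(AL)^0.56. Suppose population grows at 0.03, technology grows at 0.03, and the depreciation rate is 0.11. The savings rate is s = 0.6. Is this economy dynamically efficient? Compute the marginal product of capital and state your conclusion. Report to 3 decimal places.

n + g + δ = 0.03 + 0.03 + 0.11 = 0.17.
Steady-state k*: s·k^0.44 = 0.17·k gives k* = (0.6/0.17)^(1/0.56) ≈ 9.5069.
MPK = 0.44·9.5069^(-0.56) ≈ 0.1247.
MPK < n+g+δ = 0.17, so the economy is dynamically inefficient (over-saving).

dynamically inefficient; MPK ≈ 0.125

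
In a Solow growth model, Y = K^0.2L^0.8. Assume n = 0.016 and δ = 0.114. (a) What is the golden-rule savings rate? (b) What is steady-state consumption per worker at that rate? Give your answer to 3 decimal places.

Capital per worker breaks even when investment replaces (n + δ)·k; here n + δ = 0.13.
For Cobb-Douglas, s_gold equals capital's share: s_gold = 0.2.
At the golden rule the marginal product of capital equals n+δ: 0.2·k^(0.2−1) = 0.13. Solving, k_gold = (0.2/0.13)^(1/0.8) ≈ 1.7134.
y_gold = 1.7134^0.2 ≈ 1.1137; c_gold = (1−0.2)·y_gold ≈ 0.8910.

(a) s_gold = 0.200; (b) c_gold ≈ 0.891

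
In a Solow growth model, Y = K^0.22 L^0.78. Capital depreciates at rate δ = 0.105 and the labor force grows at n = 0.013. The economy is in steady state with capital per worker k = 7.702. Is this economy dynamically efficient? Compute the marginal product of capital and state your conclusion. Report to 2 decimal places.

Capital per worker breaks even when investment replaces (n + δ)·k; here n + δ = 0.118.
MPK = 0.22·k^(0.22−1) = 0.22·7.702^(-0.78) ≈ 0.0448.
MPK < 0.118, so the economy is dynamically inefficient (over-saving).

dynamically inefficient; MPK ≈ 0.04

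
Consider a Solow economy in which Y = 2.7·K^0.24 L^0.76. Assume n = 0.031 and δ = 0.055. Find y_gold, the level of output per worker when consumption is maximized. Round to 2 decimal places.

y_gold ≈ 5.11

Break-even investment rate: n + δ = 0.031 + 0.055 = 0.086.
Maximizing c = f(k) − (n+δ)·k gives f'(k) = n+δ, i.e. 0.24·2.7·k^(0.24−1) = 0.086, so k_gold = (0.24·2.7/0.086)^(1/0.76) ≈ 14.2577.
Output: y_gold = 2.7·k_gold^0.24 = 2.7·14.2577^0.24 ≈ 5.1090.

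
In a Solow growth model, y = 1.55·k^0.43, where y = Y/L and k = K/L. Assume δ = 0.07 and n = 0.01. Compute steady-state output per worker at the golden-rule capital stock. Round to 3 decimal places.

Break-even investment rate: n + δ = 0.01 + 0.07 = 0.08.
Setting f'(k) = n+δ gives 0.43·1.55·k^(0.43−1) = 0.08, hence k_gold = (0.43·1.55/0.08)^(1/0.57) ≈ 41.2364.
Output: y_gold = 1.55·k_gold^0.43 = 1.55·41.2364^0.43 ≈ 7.6719.

y_gold ≈ 7.672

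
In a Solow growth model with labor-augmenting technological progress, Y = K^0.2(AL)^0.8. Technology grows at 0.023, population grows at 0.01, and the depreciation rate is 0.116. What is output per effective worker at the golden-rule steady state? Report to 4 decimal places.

y_gold ≈ 1.0764

The effective depreciation rate is n + g + δ = 0.01 + 0.023 + 0.116 = 0.149.
Golden rule sets MPK = n+g+δ: 0.2·k^(0.2−1) = 0.149, so k_gold = (0.2/0.149)^(1/0.8) ≈ 1.4448.
Output: y_gold = k_gold^0.2 = 1.4448^0.2 ≈ 1.0764.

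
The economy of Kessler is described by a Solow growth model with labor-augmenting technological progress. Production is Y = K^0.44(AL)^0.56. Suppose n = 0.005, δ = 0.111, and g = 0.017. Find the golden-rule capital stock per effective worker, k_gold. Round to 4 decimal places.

n + g + δ = 0.005 + 0.017 + 0.111 = 0.133.
Setting f'(k) = n+g+δ gives 0.44·k^(0.44−1) = 0.133, hence k_gold = (0.44/0.133)^(1/0.56) ≈ 8.4695.

k_gold ≈ 8.4695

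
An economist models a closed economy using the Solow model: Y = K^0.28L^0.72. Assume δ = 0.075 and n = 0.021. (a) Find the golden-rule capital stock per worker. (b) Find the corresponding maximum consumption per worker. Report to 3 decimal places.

n + δ = 0.021 + 0.075 = 0.096.
Maximizing c = f(k) − (n+δ)·k gives f'(k) = n+δ, i.e. 0.28·k^(0.28−1) = 0.096, so k_gold = (0.28/0.096)^(1/0.72) ≈ 4.4226.
y_gold = 4.4226^0.28 ≈ 1.5163; c_gold = y_gold − 0.096·k_gold ≈ 1.0917.

(a) k_gold ≈ 4.423; (b) c_gold ≈ 1.092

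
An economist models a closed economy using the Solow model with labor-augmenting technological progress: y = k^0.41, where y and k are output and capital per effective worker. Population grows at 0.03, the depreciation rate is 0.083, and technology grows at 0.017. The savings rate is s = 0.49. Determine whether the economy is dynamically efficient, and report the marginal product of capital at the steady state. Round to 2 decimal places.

dynamically inefficient; MPK ≈ 0.11

Break-even investment rate: n + g + δ = 0.03 + 0.017 + 0.083 = 0.13.
Steady-state k*: s·k^0.41 = 0.13·k gives k* = (0.49/0.13)^(1/0.59) ≈ 9.4776.
MPK = 0.41·9.4776^(-0.59) ≈ 0.1088.
MPK < n+g+δ = 0.13, so the economy is dynamically inefficient (over-saving).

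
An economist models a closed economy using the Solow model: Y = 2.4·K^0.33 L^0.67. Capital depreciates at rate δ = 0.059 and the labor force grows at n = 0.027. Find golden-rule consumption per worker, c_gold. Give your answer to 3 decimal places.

Capital per worker breaks even when investment replaces (n + δ)·k; here n + δ = 0.086.
Setting f'(k) = n+δ gives 0.33·2.4·k^(0.33−1) = 0.086, hence k_gold = (0.33·2.4/0.086)^(1/0.67) ≈ 27.4881.
y_gold = 2.4·27.4881^0.33 ≈ 7.1636.
c_gold = y_gold − (n+δ)·k_gold = 7.1636 − 0.086·27.4881 ≈ 4.7996.

c_gold ≈ 4.800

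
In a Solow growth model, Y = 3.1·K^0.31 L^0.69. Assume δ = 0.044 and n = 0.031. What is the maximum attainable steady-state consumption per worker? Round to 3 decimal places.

Capital per worker breaks even when investment replaces (n + δ)·k; here n + δ = 0.075.
Maximizing c = f(k) − (n+δ)·k gives f'(k) = n+δ, i.e. 0.31·3.1·k^(0.31−1) = 0.075, so k_gold = (0.31·3.1/0.075)^(1/0.69) ≈ 40.3002.
y_gold = 3.1·40.3002^0.31 ≈ 9.7501.
c_gold = y_gold − (n+δ)·k_gold = 9.7501 − 0.075·40.3002 ≈ 6.7275.

c_gold ≈ 6.728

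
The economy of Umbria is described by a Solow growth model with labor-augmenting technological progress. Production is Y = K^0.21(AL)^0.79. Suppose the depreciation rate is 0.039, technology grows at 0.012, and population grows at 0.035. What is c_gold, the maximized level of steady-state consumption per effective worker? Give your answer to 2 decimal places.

c_gold ≈ 1.00

The effective depreciation rate is n + g + δ = 0.035 + 0.012 + 0.039 = 0.086.
Maximizing c = f(k) − (n+g+δ)·k gives f'(k) = n+g+δ, i.e. 0.21·k^(0.21−1) = 0.086, so k_gold = (0.21/0.086)^(1/0.79) ≈ 3.0959.
y_gold = 3.0959^0.21 ≈ 1.2678.
c_gold = y_gold − (n+g+δ)·k_gold = 1.2678 − 0.086·3.0959 ≈ 1.0016.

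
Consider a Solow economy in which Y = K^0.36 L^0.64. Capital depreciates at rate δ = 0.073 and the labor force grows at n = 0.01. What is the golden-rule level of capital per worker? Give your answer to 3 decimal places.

k_gold ≈ 9.901

Break-even investment rate: n + δ = 0.01 + 0.073 = 0.083.
Setting f'(k) = n+δ gives 0.36·k^(0.36−1) = 0.083, hence k_gold = (0.36/0.083)^(1/0.64) ≈ 9.9006.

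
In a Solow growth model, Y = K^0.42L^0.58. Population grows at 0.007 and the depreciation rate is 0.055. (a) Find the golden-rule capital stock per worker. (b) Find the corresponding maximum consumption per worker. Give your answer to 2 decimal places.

Break-even investment rate: n + δ = 0.007 + 0.055 = 0.062.
At the golden rule the marginal product of capital equals n+δ: 0.42·k^(0.42−1) = 0.062. Solving, k_gold = (0.42/0.062)^(1/0.58) ≈ 27.0715.
y_gold = 27.0715^0.42 ≈ 3.9963; c_gold = y_gold − 0.062·k_gold ≈ 2.3178.

(a) k_gold ≈ 27.07; (b) c_gold ≈ 2.32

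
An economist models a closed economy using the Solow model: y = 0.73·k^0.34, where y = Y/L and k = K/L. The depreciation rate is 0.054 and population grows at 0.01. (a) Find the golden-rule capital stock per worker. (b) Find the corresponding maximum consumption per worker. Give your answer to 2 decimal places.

n + δ = 0.01 + 0.054 = 0.064.
Maximizing c = f(k) − (n+δ)·k gives f'(k) = n+δ, i.e. 0.34·0.73·k^(0.34−1) = 0.064, so k_gold = (0.34·0.73/0.064)^(1/0.66) ≈ 7.7956.
y_gold = 0.73·7.7956^0.34 ≈ 1.4674; c_gold = y_gold − 0.064·k_gold ≈ 0.9685.

(a) k_gold ≈ 7.80; (b) c_gold ≈ 0.97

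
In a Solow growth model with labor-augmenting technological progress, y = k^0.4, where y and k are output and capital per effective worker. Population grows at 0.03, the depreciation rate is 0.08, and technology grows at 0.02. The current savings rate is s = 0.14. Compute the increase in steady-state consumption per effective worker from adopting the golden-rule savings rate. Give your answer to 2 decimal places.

Capital per effective worker breaks even when investment replaces (n + g + δ)·k; here n + g + δ = 0.13.
Current steady state (s = 0.14): k* = (0.14/0.13)^(1/0.6) ≈ 1.1315, y* = 1.1315^0.4 ≈ 1.0506, c* = (1−0.14)·1.0506 ≈ 0.9036.
Maximizing c = f(k) − (n+g+δ)·k gives f'(k) = n+g+δ, i.e. 0.4·k^(0.4−1) = 0.13, so k_gold = (0.4/0.13)^(1/0.6) ≈ 6.5092.
y_gold = 6.5092^0.4 ≈ 2.1155, c_gold = y_gold − 0.13·k_gold ≈ 1.2693.
Gain: Δc = 1.2693 − 0.9036 ≈ 0.3657.

Δc ≈ 0.37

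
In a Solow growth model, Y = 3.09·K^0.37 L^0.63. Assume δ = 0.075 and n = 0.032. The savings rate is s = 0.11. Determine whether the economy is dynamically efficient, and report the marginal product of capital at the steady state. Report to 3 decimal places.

n + δ = 0.032 + 0.075 = 0.107.
Steady-state k*: s·A·k^0.37 = 0.107·k gives k* = (0.11·3.09/0.107)^(1/0.63) ≈ 6.2629.
MPK = 0.37·3.09·6.2629^(-0.63) ≈ 0.3599.
MPK > n+δ = 0.107, so the economy is dynamically efficient (under-saving).

dynamically efficient; MPK ≈ 0.360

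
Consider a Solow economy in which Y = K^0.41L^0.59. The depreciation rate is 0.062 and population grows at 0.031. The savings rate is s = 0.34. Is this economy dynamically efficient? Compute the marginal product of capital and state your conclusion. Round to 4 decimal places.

dynamically efficient; MPK ≈ 0.1121

Break-even investment rate: n + δ = 0.031 + 0.062 = 0.093.
Steady-state k*: s·k^0.41 = 0.093·k gives k* = (0.34/0.093)^(1/0.59) ≈ 8.9998.
MPK = 0.41·8.9998^(-0.59) ≈ 0.1121.
MPK > n+δ = 0.093, so the economy is dynamically efficient (under-saving).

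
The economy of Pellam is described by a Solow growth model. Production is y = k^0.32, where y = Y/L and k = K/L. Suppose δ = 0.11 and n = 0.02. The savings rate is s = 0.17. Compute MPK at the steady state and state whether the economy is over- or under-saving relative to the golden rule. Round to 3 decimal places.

The effective depreciation rate is n + δ = 0.02 + 0.11 = 0.13.
Steady-state k*: s·k^0.32 = 0.13·k gives k* = (0.17/0.13)^(1/0.68) ≈ 1.4837.
MPK = 0.32·1.4837^(-0.68) ≈ 0.2447.
MPK > n+δ = 0.13, so the economy is dynamically efficient (under-saving).

under-saving; MPK ≈ 0.245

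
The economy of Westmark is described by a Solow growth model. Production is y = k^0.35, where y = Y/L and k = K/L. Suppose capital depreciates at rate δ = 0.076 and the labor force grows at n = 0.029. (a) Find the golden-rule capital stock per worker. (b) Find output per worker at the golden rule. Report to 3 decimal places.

The effective depreciation rate is n + δ = 0.029 + 0.076 = 0.105.
Golden rule sets MPK = n+δ: 0.35·k^(0.35−1) = 0.105, so k_gold = (0.35/0.105)^(1/0.65) ≈ 6.3742.
y_gold = 6.3742^0.35 ≈ 1.9123.

(a) k_gold ≈ 6.374; (b) y_gold ≈ 1.912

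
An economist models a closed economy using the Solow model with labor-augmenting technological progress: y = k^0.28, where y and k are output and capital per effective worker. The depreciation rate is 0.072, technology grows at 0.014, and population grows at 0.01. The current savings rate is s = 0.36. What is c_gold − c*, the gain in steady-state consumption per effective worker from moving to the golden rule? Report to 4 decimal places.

Δc ≈ 0.0217

The effective depreciation rate is n + g + δ = 0.01 + 0.014 + 0.072 = 0.096.
Current steady state (s = 0.36): k* = (0.36/0.096)^(1/0.72) ≈ 6.2700, y* = 6.2700^0.28 ≈ 1.6720, c* = (1−0.36)·1.6720 ≈ 1.0701.
Golden rule sets MPK = n+g+δ: 0.28·k^(0.28−1) = 0.096, so k_gold = (0.28/0.096)^(1/0.72) ≈ 4.4226.
y_gold = 4.4226^0.28 ≈ 1.5163, c_gold = y_gold − 0.096·k_gold ≈ 1.0917.
Gain: Δc = 1.0917 − 1.0701 ≈ 0.0217.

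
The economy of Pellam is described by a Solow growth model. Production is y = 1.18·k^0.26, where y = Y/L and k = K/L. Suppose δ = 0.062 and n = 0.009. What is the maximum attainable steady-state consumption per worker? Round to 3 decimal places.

c_gold ≈ 1.460

Break-even investment rate: n + δ = 0.009 + 0.062 = 0.071.
At the golden rule the marginal product of capital equals n+δ: 0.26·1.18·k^(0.26−1) = 0.071. Solving, k_gold = (0.26·1.18/0.071)^(1/0.74) ≈ 7.2263.
y_gold = 1.18·7.2263^0.26 ≈ 1.9733.
c_gold = y_gold − (n+δ)·k_gold = 1.9733 − 0.071·7.2263 ≈ 1.4603.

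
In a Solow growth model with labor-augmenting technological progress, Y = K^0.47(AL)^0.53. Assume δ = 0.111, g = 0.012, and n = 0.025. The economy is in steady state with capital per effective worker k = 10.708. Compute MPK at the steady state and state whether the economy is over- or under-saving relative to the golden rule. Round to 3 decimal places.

n + g + δ = 0.025 + 0.012 + 0.111 = 0.148.
MPK = 0.47·k^(0.47−1) = 0.47·10.708^(-0.53) ≈ 0.1338.
MPK < 0.148, so the economy is dynamically inefficient (over-saving).

over-saving; MPK ≈ 0.134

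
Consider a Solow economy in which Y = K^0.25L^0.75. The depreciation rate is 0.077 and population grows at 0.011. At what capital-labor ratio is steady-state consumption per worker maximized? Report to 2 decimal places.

k_gold ≈ 4.02

The effective depreciation rate is n + δ = 0.011 + 0.077 = 0.088.
Golden rule sets MPK = n+δ: 0.25·k^(0.25−1) = 0.088, so k_gold = (0.25/0.088)^(1/0.75) ≈ 4.0236.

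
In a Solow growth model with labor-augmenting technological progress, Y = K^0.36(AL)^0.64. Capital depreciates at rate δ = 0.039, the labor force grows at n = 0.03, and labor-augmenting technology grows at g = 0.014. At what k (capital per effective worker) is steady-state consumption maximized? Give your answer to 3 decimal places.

k_gold ≈ 9.901

Break-even investment rate: n + g + δ = 0.03 + 0.014 + 0.039 = 0.083.
At the golden rule the marginal product of capital equals n+g+δ: 0.36·k^(0.36−1) = 0.083. Solving, k_gold = (0.36/0.083)^(1/0.64) ≈ 9.9006.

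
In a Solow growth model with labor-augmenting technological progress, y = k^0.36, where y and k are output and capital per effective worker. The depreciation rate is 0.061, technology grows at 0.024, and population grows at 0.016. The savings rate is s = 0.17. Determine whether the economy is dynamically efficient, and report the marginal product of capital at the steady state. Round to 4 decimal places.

dynamically efficient; MPK ≈ 0.2139

Capital per effective worker breaks even when investment replaces (n + g + δ)·k; here n + g + δ = 0.101.
Steady-state k*: s·k^0.36 = 0.101·k gives k* = (0.17/0.101)^(1/0.64) ≈ 2.2559.
MPK = 0.36·2.2559^(-0.64) ≈ 0.2139.
MPK > n+g+δ = 0.101, so the economy is dynamically efficient (under-saving).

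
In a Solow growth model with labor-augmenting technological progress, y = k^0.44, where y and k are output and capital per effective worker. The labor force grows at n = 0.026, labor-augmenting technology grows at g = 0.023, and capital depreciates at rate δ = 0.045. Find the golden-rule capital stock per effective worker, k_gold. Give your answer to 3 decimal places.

Break-even investment rate: n + g + δ = 0.026 + 0.023 + 0.045 = 0.094.
Golden rule sets MPK = n+g+δ: 0.44·k^(0.44−1) = 0.094, so k_gold = (0.44/0.094)^(1/0.56) ≈ 15.7401.

k_gold ≈ 15.740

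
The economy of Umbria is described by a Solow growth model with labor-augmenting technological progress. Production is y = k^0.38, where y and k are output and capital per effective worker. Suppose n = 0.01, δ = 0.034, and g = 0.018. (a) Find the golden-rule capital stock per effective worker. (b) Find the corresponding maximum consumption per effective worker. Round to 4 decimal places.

The effective depreciation rate is n + g + δ = 0.01 + 0.018 + 0.034 = 0.062.
Setting f'(k) = n+g+δ gives 0.38·k^(0.38−1) = 0.062, hence k_gold = (0.38/0.062)^(1/0.62) ≈ 18.6203.
y_gold = 18.6203^0.38 ≈ 3.0381; c_gold = y_gold − 0.062·k_gold ≈ 1.8836.

(a) k_gold ≈ 18.6203; (b) c_gold ≈ 1.8836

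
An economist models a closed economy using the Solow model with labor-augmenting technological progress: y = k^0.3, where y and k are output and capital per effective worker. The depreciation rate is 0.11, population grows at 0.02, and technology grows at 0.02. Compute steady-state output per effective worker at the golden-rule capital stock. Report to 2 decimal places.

Capital per effective worker breaks even when investment replaces (n + g + δ)·k; here n + g + δ = 0.15.
At the golden rule the marginal product of capital equals n+g+δ: 0.3·k^(0.3−1) = 0.15. Solving, k_gold = (0.3/0.15)^(1/0.7) ≈ 2.6918.
Output: y_gold = k_gold^0.3 = 2.6918^0.3 ≈ 1.3459.

y_gold ≈ 1.35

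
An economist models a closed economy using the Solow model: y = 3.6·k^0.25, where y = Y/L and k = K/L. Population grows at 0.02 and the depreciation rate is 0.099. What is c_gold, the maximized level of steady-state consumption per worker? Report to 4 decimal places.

c_gold ≈ 5.2998

Break-even investment rate: n + δ = 0.02 + 0.099 = 0.119.
Golden rule sets MPK = n+δ: 0.25·3.6·k^(0.25−1) = 0.119, so k_gold = (0.25·3.6/0.119)^(1/0.75) ≈ 14.8455.
y_gold = 3.6·14.8455^0.25 ≈ 7.0664.
c_gold = y_gold − (n+δ)·k_gold = 7.0664 − 0.119·14.8455 ≈ 5.2998.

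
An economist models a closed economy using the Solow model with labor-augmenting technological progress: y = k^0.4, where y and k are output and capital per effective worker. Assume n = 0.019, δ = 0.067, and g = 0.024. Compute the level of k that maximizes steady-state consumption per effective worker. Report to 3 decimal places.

n + g + δ = 0.019 + 0.024 + 0.067 = 0.11.
Maximizing c = f(k) − (n+g+δ)·k gives f'(k) = n+g+δ, i.e. 0.4·k^(0.4−1) = 0.11, so k_gold = (0.4/0.11)^(1/0.6) ≈ 8.5990.

k_gold ≈ 8.599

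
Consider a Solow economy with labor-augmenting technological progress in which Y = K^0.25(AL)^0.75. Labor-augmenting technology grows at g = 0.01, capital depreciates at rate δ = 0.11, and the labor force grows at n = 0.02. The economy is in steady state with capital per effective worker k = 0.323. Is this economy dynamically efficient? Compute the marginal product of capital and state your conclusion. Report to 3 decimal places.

dynamically efficient; MPK ≈ 0.583

The effective depreciation rate is n + g + δ = 0.02 + 0.01 + 0.11 = 0.14.
MPK = 0.25·k^(0.25−1) = 0.25·0.323^(-0.75) ≈ 0.5835.
MPK > 0.14, so the economy is dynamically efficient (under-saving).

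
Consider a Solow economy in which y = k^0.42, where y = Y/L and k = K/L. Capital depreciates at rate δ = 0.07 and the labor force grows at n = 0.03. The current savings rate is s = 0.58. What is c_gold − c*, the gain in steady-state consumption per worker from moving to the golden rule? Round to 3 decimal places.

Capital per worker breaks even when investment replaces (n + δ)·k; here n + δ = 0.1.
Current steady state (s = 0.58): k* = (0.58/0.1)^(1/0.58) ≈ 20.7136, y* = 20.7136^0.42 ≈ 3.5713, c* = (1−0.58)·3.5713 ≈ 1.4999.
Setting f'(k) = n+δ gives 0.42·k^(0.42−1) = 0.1, hence k_gold = (0.42/0.1)^(1/0.58) ≈ 11.8732.
y_gold = 11.8732^0.42 ≈ 2.8270, c_gold = y_gold − 0.1·k_gold ≈ 1.6396.
Gain: Δc = 1.6396 − 1.4999 ≈ 0.1397.

Δc ≈ 0.140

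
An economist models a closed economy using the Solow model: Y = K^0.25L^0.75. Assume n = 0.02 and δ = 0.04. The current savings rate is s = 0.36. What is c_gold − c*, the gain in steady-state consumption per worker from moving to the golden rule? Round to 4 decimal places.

Δc ≈ 0.0439

The effective depreciation rate is n + δ = 0.02 + 0.04 = 0.06.
Current steady state (s = 0.36): k* = (0.36/0.06)^(1/0.75) ≈ 10.9027, y* = 10.9027^0.25 ≈ 1.8171, c* = (1−0.36)·1.8171 ≈ 1.1630.
Golden rule sets MPK = n+δ: 0.25·k^(0.25−1) = 0.06, so k_gold = (0.25/0.06)^(1/0.75) ≈ 6.7048.
y_gold = 6.7048^0.25 ≈ 1.6091, c_gold = y_gold − 0.06·k_gold ≈ 1.2069.
Gain: Δc = 1.2069 − 1.1630 ≈ 0.0439.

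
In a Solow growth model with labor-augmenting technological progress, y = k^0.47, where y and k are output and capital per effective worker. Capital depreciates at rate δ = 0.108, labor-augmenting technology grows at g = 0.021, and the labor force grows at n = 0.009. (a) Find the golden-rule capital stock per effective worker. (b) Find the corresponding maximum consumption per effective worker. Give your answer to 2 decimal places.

n + g + δ = 0.009 + 0.021 + 0.108 = 0.138.
Golden rule sets MPK = n+g+δ: 0.47·k^(0.47−1) = 0.138, so k_gold = (0.47/0.138)^(1/0.53) ≈ 10.0969.
y_gold = 10.0969^0.47 ≈ 2.9646; c_gold = y_gold − 0.138·k_gold ≈ 1.5712.

(a) k_gold ≈ 10.10; (b) c_gold ≈ 1.57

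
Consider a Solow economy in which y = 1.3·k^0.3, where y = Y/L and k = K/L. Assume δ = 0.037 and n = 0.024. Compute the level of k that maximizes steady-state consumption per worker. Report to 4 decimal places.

k_gold ≈ 14.1596

Capital per worker breaks even when investment replaces (n + δ)·k; here n + δ = 0.061.
At the golden rule the marginal product of capital equals n+δ: 0.3·1.3·k^(0.3−1) = 0.061. Solving, k_gold = (0.3·1.3/0.061)^(1/0.7) ≈ 14.1596.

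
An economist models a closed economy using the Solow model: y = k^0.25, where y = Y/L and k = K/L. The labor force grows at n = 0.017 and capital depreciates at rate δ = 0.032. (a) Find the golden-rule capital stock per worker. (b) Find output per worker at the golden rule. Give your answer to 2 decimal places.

Break-even investment rate: n + δ = 0.017 + 0.032 = 0.049.
Golden rule sets MPK = n+δ: 0.25·k^(0.25−1) = 0.049, so k_gold = (0.25/0.049)^(1/0.75) ≈ 8.7833.
y_gold = 8.7833^0.25 ≈ 1.7215.

(a) k_gold ≈ 8.78; (b) y_gold ≈ 1.72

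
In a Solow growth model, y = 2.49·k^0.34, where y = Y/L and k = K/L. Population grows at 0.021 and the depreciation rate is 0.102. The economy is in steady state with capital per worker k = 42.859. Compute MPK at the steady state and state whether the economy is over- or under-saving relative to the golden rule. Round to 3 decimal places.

over-saving; MPK ≈ 0.071

Capital per worker breaks even when investment replaces (n + δ)·k; here n + δ = 0.123.
MPK = 0.34·2.49·k^(0.34−1) = 0.34·2.49·42.859^(-0.66) ≈ 0.0709.
MPK < 0.123, so the economy is dynamically inefficient (over-saving).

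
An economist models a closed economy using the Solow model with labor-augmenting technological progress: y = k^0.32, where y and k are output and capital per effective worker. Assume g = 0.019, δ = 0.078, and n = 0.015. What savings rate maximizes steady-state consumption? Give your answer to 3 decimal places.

n + g + δ = 0.015 + 0.019 + 0.078 = 0.112.
At the golden rule MPK = n+g+δ, and in any Cobb-Douglas steady state s = (n+g+δ)·k/y = MPK·k/y = capital's share 0.32.

s_gold = 0.320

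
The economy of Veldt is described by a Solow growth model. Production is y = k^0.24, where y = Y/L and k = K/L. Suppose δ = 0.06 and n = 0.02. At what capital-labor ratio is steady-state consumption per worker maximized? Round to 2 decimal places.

k_gold ≈ 4.24

n + δ = 0.02 + 0.06 = 0.08.
Golden rule sets MPK = n+δ: 0.24·k^(0.24−1) = 0.08, so k_gold = (0.24/0.08)^(1/0.76) ≈ 4.2442.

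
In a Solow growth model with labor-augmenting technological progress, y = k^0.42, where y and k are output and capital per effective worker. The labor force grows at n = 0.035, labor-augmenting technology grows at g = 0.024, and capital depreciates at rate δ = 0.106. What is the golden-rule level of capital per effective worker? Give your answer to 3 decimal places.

n + g + δ = 0.035 + 0.024 + 0.106 = 0.165.
Setting f'(k) = n+g+δ gives 0.42·k^(0.42−1) = 0.165, hence k_gold = (0.42/0.165)^(1/0.58) ≈ 5.0072.

k_gold ≈ 5.007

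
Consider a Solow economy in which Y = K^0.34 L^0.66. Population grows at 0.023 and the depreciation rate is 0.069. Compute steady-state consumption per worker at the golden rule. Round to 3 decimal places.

c_gold ≈ 1.294

n + δ = 0.023 + 0.069 = 0.092.
Maximizing c = f(k) − (n+δ)·k gives f'(k) = n+δ, i.e. 0.34·k^(0.34−1) = 0.092, so k_gold = (0.34/0.092)^(1/0.66) ≈ 7.2467.
y_gold = 7.2467^0.34 ≈ 1.9609.
c_gold = y_gold − (n+δ)·k_gold = 1.9609 − 0.092·7.2467 ≈ 1.2942.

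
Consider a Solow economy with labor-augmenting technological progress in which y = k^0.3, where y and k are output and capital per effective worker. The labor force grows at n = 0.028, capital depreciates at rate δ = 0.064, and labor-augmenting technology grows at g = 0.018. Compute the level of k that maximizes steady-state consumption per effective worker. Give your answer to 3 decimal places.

k_gold ≈ 4.192

Capital per effective worker breaks even when investment replaces (n + g + δ)·k; here n + g + δ = 0.11.
Golden rule sets MPK = n+g+δ: 0.3·k^(0.3−1) = 0.11, so k_gold = (0.3/0.11)^(1/0.7) ≈ 4.1925.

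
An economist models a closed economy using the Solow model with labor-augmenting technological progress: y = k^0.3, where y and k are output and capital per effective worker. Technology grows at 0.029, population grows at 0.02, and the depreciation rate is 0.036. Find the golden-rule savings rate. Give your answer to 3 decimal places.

n + g + δ = 0.02 + 0.029 + 0.036 = 0.085.
At the golden rule MPK = n+g+δ, and in any Cobb-Douglas steady state s = (n+g+δ)·k/y = MPK·k/y = capital's share 0.3.

s_gold = 0.300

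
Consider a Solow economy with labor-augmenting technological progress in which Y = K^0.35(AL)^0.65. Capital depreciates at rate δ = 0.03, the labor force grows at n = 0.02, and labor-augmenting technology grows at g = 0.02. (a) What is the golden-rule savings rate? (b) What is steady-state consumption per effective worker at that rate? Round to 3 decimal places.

Capital per effective worker breaks even when investment replaces (n + g + δ)·k; here n + g + δ = 0.07.
For Cobb-Douglas, s_gold equals capital's share: s_gold = 0.35.
At the golden rule the marginal product of capital equals n+g+δ: 0.35·k^(0.35−1) = 0.07. Solving, k_gold = (0.35/0.07)^(1/0.65) ≈ 11.8943.
y_gold = 11.8943^0.35 ≈ 2.3789; c_gold = (1−0.35)·y_gold ≈ 1.5463.

(a) s_gold = 0.350; (b) c_gold ≈ 1.546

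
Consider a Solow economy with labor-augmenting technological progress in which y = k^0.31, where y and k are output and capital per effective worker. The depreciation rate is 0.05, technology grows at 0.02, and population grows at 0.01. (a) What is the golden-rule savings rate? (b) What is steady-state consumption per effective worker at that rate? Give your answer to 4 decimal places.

Capital per effective worker breaks even when investment replaces (n + g + δ)·k; here n + g + δ = 0.08.
For Cobb-Douglas, s_gold equals capital's share: s_gold = 0.31.
Maximizing c = f(k) − (n+g+δ)·k gives f'(k) = n+g+δ, i.e. 0.31·k^(0.31−1) = 0.08, so k_gold = (0.31/0.08)^(1/0.69) ≈ 7.1214.
y_gold = 7.1214^0.31 ≈ 1.8378; c_gold = (1−0.31)·y_gold ≈ 1.2681.

(a) s_gold = 0.3100; (b) c_gold ≈ 1.2681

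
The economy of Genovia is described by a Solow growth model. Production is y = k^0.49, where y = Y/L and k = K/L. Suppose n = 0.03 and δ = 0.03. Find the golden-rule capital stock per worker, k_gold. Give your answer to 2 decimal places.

n + δ = 0.03 + 0.03 = 0.06.
Setting f'(k) = n+δ gives 0.49·k^(0.49−1) = 0.06, hence k_gold = (0.49/0.06)^(1/0.51) ≈ 61.4219.

k_gold ≈ 61.42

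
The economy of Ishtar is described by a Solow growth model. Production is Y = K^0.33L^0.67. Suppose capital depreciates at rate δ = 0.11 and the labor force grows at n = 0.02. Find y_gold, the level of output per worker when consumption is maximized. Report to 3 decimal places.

Capital per worker breaks even when investment replaces (n + δ)·k; here n + δ = 0.13.
Maximizing c = f(k) − (n+δ)·k gives f'(k) = n+δ, i.e. 0.33·k^(0.33−1) = 0.13, so k_gold = (0.33/0.13)^(1/0.67) ≈ 4.0164.
Output: y_gold = k_gold^0.33 = 4.0164^0.33 ≈ 1.5822.

y_gold ≈ 1.582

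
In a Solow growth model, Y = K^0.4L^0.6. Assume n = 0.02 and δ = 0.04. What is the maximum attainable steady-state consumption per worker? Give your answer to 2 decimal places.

The effective depreciation rate is n + δ = 0.02 + 0.04 = 0.06.
Golden rule sets MPK = n+δ: 0.4·k^(0.4−1) = 0.06, so k_gold = (0.4/0.06)^(1/0.6) ≈ 23.6146.
y_gold = 23.6146^0.4 ≈ 3.5422.
c_gold = y_gold − (n+δ)·k_gold = 3.5422 − 0.06·23.6146 ≈ 2.1253.

c_gold ≈ 2.13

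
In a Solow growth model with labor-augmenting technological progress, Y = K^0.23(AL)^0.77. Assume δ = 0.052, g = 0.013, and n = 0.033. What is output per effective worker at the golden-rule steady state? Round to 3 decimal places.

y_gold ≈ 1.290

The effective depreciation rate is n + g + δ = 0.033 + 0.013 + 0.052 = 0.098.
Setting f'(k) = n+g+δ gives 0.23·k^(0.23−1) = 0.098, hence k_gold = (0.23/0.098)^(1/0.77) ≈ 3.0281.
Output: y_gold = k_gold^0.23 = 3.0281^0.23 ≈ 1.2902.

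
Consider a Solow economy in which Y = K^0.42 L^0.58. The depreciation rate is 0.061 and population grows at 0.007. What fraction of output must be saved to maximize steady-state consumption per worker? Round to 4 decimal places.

The effective depreciation rate is n + δ = 0.007 + 0.061 = 0.068.
At the golden rule MPK = n+δ, and in any Cobb-Douglas steady state s = (n+δ)·k/y = MPK·k/y = capital's share 0.42.

s_gold = 0.4200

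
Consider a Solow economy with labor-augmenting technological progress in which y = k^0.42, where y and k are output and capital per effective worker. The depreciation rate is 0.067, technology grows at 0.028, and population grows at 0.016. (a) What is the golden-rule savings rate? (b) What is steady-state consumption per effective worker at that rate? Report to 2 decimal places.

The effective depreciation rate is n + g + δ = 0.016 + 0.028 + 0.067 = 0.111.
For Cobb-Douglas, s_gold equals capital's share: s_gold = 0.42.
Setting f'(k) = n+g+δ gives 0.42·k^(0.42−1) = 0.111, hence k_gold = (0.42/0.111)^(1/0.58) ≈ 9.9180.
y_gold = 9.9180^0.42 ≈ 2.6212; c_gold = (1−0.42)·y_gold ≈ 1.5203.

(a) s_gold = 0.42; (b) c_gold ≈ 1.52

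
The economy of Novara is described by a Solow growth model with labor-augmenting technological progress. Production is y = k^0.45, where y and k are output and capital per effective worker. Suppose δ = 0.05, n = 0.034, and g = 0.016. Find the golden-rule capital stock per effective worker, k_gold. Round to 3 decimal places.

n + g + δ = 0.034 + 0.016 + 0.05 = 0.1.
Maximizing c = f(k) − (n+g+δ)·k gives f'(k) = n+g+δ, i.e. 0.45·k^(0.45−1) = 0.1, so k_gold = (0.45/0.1)^(1/0.55) ≈ 15.4049.

k_gold ≈ 15.405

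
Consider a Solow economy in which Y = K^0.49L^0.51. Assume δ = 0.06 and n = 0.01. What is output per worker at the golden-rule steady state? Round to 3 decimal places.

Break-even investment rate: n + δ = 0.01 + 0.06 = 0.07.
Maximizing c = f(k) − (n+δ)·k gives f'(k) = n+δ, i.e. 0.49·k^(0.49−1) = 0.07, so k_gold = (0.49/0.07)^(1/0.51) ≈ 45.3999.
Output: y_gold = k_gold^0.49 = 45.3999^0.49 ≈ 6.4857.

y_gold ≈ 6.486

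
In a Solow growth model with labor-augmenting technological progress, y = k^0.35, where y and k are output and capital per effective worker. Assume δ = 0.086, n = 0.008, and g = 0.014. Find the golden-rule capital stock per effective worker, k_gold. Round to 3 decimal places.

k_gold ≈ 6.104

Break-even investment rate: n + g + δ = 0.008 + 0.014 + 0.086 = 0.108.
Golden rule sets MPK = n+g+δ: 0.35·k^(0.35−1) = 0.108, so k_gold = (0.35/0.108)^(1/0.65) ≈ 6.1039.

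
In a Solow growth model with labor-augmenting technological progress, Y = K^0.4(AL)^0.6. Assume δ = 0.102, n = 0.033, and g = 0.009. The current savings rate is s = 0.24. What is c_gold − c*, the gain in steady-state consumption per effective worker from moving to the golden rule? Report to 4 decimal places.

Capital per effective worker breaks even when investment replaces (n + g + δ)·k; here n + g + δ = 0.144.
Current steady state (s = 0.24): k* = (0.24/0.144)^(1/0.6) ≈ 2.3429, y* = 2.3429^0.4 ≈ 1.4057, c* = (1−0.24)·1.4057 ≈ 1.0683.
Maximizing c = f(k) − (n+g+δ)·k gives f'(k) = n+g+δ, i.e. 0.4·k^(0.4−1) = 0.144, so k_gold = (0.4/0.144)^(1/0.6) ≈ 5.4890.
y_gold = 5.4890^0.4 ≈ 1.9761, c_gold = y_gold − 0.144·k_gold ≈ 1.1856.
Gain: Δc = 1.1856 − 1.0683 ≈ 0.1173.

Δc ≈ 0.1173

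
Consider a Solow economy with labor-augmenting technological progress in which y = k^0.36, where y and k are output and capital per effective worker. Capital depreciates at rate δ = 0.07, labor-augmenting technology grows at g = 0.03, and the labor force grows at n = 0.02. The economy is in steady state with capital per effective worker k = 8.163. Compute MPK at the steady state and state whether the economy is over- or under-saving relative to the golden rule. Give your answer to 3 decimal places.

over-saving; MPK ≈ 0.094

n + g + δ = 0.02 + 0.03 + 0.07 = 0.12.
MPK = 0.36·k^(0.36−1) = 0.36·8.163^(-0.64) ≈ 0.0939.
MPK < 0.12, so the economy is dynamically inefficient (over-saving).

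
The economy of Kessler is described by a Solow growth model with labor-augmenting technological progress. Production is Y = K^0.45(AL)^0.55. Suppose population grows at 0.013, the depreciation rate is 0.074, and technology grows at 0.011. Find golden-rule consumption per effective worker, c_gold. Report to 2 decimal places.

c_gold ≈ 1.91

Capital per effective worker breaks even when investment replaces (n + g + δ)·k; here n + g + δ = 0.098.
Golden rule sets MPK = n+g+δ: 0.45·k^(0.45−1) = 0.098, so k_gold = (0.45/0.098)^(1/0.55) ≈ 15.9813.
y_gold = 15.9813^0.45 ≈ 3.4804.
c_gold = y_gold − (n+g+δ)·k_gold = 3.4804 − 0.098·15.9813 ≈ 1.9142.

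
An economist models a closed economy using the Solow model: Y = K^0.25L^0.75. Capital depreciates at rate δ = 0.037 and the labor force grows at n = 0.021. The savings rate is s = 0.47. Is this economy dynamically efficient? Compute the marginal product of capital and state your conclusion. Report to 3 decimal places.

dynamically inefficient; MPK ≈ 0.031

Break-even investment rate: n + δ = 0.021 + 0.037 = 0.058.
Steady-state k*: s·k^0.25 = 0.058·k gives k* = (0.47/0.058)^(1/0.75) ≈ 16.2765.
MPK = 0.25·16.2765^(-0.75) ≈ 0.0309.
MPK < n+δ = 0.058, so the economy is dynamically inefficient (over-saving).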